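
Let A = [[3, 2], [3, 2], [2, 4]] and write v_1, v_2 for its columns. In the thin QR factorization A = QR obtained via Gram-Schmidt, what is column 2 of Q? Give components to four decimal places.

v_1 = (3, 3, 2); ‖v_1‖ = 4.6904, so q_1 = (0.6396, 0.6396, 0.4264).
q_1·v_2 = 0.6396·2 + 0.6396·2 + 0.4264·4 = 4.2640.
u_2 = v_2 − 4.2640·q_1 = (-0.7273, -0.7273, 2.1818).
‖u_2‖ = 2.4121, so q_2 = (-0.3015, -0.3015, 0.9045).

q_2 = (-0.3015, -0.3015, 0.9045)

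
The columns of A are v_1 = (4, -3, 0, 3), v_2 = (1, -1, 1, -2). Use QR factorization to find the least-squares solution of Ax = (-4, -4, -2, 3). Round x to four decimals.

v_1 = (4, -3, 0, 3); ‖v_1‖ = 5.8310, so e_1 = (0.6860, -0.5145, 0.0000, 0.5145).
e_1·v_2 = 0.6860·1 + (-0.5145)·(-1) + 0.0000·1 + 0.5145·(-2) = 0.1715.
u_2 = v_2 − 0.1715·e_1 = (0.8824, -0.9118, 1.0000, -2.0882).
‖u_2‖ = 2.6402, so e_2 = (0.3342, -0.3453, 0.3788, -0.7909).
Qᵀb = (0.8575, -3.0858).
Back-substitute: x_2 = -3.0858/2.6402 = -1.1688.
x_1 = (0.8575 − 0.1715·(-1.1688))/5.8310 = 0.1814.

x = (0.1814, -1.1688)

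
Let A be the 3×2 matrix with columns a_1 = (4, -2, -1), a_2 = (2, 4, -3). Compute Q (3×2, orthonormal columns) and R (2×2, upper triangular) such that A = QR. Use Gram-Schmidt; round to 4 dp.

a_1 = (4, -2, -1); ‖a_1‖ = 4.5826, so e_1 = (0.8729, -0.4364, -0.2182).
e_1·a_2 = 0.8729·2 + (-0.4364)·4 + (-0.2182)·(-3) = 0.6547.
u_2 = a_2 − 0.6547·e_1 = (1.4286, 4.2857, -2.8571).
‖u_2‖ = 5.3452, so e_2 = (0.2673, 0.8018, -0.5345).

Q = [[0.8729, 0.2673], [-0.4364, 0.8018], [-0.2182, -0.5345]], R = [[4.5826, 0.6547], [0.0000, 5.3452]]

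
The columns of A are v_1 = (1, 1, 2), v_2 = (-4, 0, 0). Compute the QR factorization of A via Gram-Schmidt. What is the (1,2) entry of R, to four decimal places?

r_{12} = -1.6330

v_1 = (1, 1, 2); ‖v_1‖ = 2.4495, so e_1 = (0.4082, 0.4082, 0.8165).
r_{12} = e_1·v_2 = -1.6330.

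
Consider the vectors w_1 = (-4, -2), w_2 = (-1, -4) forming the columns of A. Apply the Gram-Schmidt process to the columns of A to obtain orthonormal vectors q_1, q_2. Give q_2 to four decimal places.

q_1 = w_1/‖w_1‖ = (-4, -2)/4.4721 = (-0.8944, -0.4472).
r_{12} = q_1·w_2 = 2.6833.
u_2 = w_2 − 2.6833·q_1 = (1.4000, -2.8000).
‖u_2‖ = 3.1305, so q_2 = (0.4472, -0.8944).

q_2 = (0.4472, -0.8944)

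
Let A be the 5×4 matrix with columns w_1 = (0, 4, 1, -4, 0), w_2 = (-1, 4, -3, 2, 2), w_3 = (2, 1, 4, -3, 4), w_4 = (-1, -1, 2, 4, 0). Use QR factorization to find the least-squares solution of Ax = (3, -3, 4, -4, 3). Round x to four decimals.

x = (-0.5860, -0.5448, 1.0117, -0.5459)

w_1 = (0, 4, 1, -4, 0); ‖w_1‖ = 5.7446, so e_1 = (0.0000, 0.6963, 0.1741, -0.6963, 0.0000).
e_1·w_2 = 0.0000·(-1) + 0.6963·4 + 0.1741·(-3) + (-0.6963)·2 + 0.0000·2 = 0.8704.
u_2 = w_2 − 0.8704·e_1 = (-1.0000, 3.3939, -3.1515, 2.6061, 2.0000).
‖u_2‖ = 5.7656, so e_2 = (-0.1734, 0.5887, -0.5466, 0.4520, 0.3469).
e_1·w_3 = 0.0000·2 + 0.6963·1 + 0.1741·4 + (-0.6963)·(-3) + 0.0000·4 = 3.4816; e_2·w_3 = (-0.1734)·2 + 0.5887·1 + (-0.5466)·4 + 0.4520·(-3) + 0.3469·4 = -1.9131.
u_3 = w_3 − 3.4816·e_1 + 1.9131·e_2 = (1.6682, -0.2981, 2.3482, 0.2890, 4.6636).
‖u_3‖ = 5.4972, so e_3 = (0.3035, -0.0542, 0.4272, 0.0526, 0.8484).
e_1·w_4 = 0.0000·(-1) + 0.6963·(-1) + 0.1741·2 + (-0.6963)·4 + 0.0000·0 = -3.1334; e_2·w_4 = (-0.1734)·(-1) + 0.5887·(-1) + (-0.5466)·2 + 0.4520·4 + 0.3469·0 = 0.2996; e_3·w_4 = 0.3035·(-1) + (-0.0542)·(-1) + 0.4272·2 + 0.0526·4 + 0.8484·0 = 0.8154.
u_4 = w_4 + 3.1334·e_1 − 0.2996·e_2 − 0.8154·e_3 = (-1.1955, 1.0497, 2.3609, 1.6399, -0.7957).
‖u_4‖ = 3.3804, so e_4 = (-0.3536, 0.3105, 0.6984, 0.4851, -0.2354).
Qᵀb = (1.3926, -5.2400, 5.1166, -1.8455).
Back-substitute: x_4 = -1.8455/3.3804 = -0.5459.
x_3 = (5.1166 − 0.8154·(-0.5459))/5.4972 = 1.0117.
x_2 = (-5.2400 + 1.9131·1.0117 − 0.2996·(-0.5459))/5.7656 = -0.5448.
x_1 = (1.3926 − 0.8704·(-0.5448) − 3.4816·1.0117 + 3.1334·(-0.5459))/5.7446 = -0.5860.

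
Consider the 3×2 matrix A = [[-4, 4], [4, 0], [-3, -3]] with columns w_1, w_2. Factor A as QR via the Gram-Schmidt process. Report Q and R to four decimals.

Q = [[-0.6247, 0.6799], [0.6247, 0.1400], [-0.4685, -0.7199]], R = [[6.4031, -1.0932], [0.0000, 4.8790]]

w_1 = (-4, 4, -3); ‖w_1‖ = 6.4031, so e_1 = (-0.6247, 0.6247, -0.4685).
e_1·w_2 = (-0.6247)·4 + 0.6247·0 + (-0.4685)·(-3) = -1.0932.
u_2 = w_2 + 1.0932·e_1 = (3.3171, 0.6829, -3.5122).
‖u_2‖ = 4.8790, so e_2 = (0.6799, 0.1400, -0.7199).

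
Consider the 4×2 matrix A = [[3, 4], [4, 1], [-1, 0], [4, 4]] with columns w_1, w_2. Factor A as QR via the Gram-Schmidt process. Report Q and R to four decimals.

Q = [[0.4629, 0.5839], [0.6172, -0.6975], [-0.1543, 0.2595], [0.6172, 0.3244]], R = [[6.4807, 4.9377], [0.0000, 2.9358]]

w_1 = (3, 4, -1, 4); ‖w_1‖ = 6.4807, so e_1 = (0.4629, 0.6172, -0.1543, 0.6172).
e_1·w_2 = 0.4629·4 + 0.6172·1 + (-0.1543)·0 + 0.6172·4 = 4.9377.
u_2 = w_2 − 4.9377·e_1 = (1.7143, -2.0476, 0.7619, 0.9524).
‖u_2‖ = 2.9358, so e_2 = (0.5839, -0.6975, 0.2595, 0.3244).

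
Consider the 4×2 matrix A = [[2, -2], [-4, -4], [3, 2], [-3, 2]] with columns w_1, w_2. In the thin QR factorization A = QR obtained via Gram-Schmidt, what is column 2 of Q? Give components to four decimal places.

q_1 = w_1/‖w_1‖ = (2, -4, 3, -3)/6.1644 = (0.3244, -0.6489, 0.4867, -0.4867).
r_{12} = q_1·w_2 = 1.9467.
u_2 = w_2 − 1.9467·q_1 = (-2.6316, -2.7368, 1.0526, 2.9474).
‖u_2‖ = 4.9204, so q_2 = (-0.5348, -0.5562, 0.2139, 0.5990).

q_2 = (-0.5348, -0.5562, 0.2139, 0.5990)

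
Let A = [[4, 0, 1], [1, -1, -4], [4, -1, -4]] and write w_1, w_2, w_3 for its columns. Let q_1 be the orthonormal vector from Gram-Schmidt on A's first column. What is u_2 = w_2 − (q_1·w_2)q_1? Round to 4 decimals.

u_2 = (0.6061, -0.8485, -0.3939)

w_1 = (4, 1, 4); ‖w_1‖ = 5.7446, so q_1 = (0.6963, 0.1741, 0.6963).
q_1·w_2 = 0.6963·0 + 0.1741·(-1) + 0.6963·(-1) = -0.8704.
u_2 = w_2 + 0.8704·q_1 = (0.6061, -0.8485, -0.3939).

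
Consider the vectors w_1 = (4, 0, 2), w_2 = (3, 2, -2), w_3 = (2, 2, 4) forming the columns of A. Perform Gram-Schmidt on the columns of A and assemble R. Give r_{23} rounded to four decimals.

r_{23} = -1.1844

e_1 = w_1/‖w_1‖ = (4, 0, 2)/4.4721 = (0.8944, 0.0000, 0.4472).
r_{12} = e_1·w_2 = 1.7889.
u_2 = w_2 − 1.7889·e_1 = (1.4000, 2.0000, -2.8000).
‖u_2‖ = 3.7148, so e_2 = (0.3769, 0.5384, -0.7537).
r_{23} = e_2·w_3 = -1.1844.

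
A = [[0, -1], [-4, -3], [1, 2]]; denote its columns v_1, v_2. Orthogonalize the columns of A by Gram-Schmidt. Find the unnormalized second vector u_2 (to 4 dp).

u_2 = (-1.0000, 0.2941, 1.1765)

v_1 = (0, -4, 1); ‖v_1‖ = 4.1231, so q_1 = (0.0000, -0.9701, 0.2425).
q_1·v_2 = 0.0000·(-1) + (-0.9701)·(-3) + 0.2425·2 = 3.3955.
u_2 = v_2 − 3.3955·q_1 = (-1.0000, 0.2941, 1.1765).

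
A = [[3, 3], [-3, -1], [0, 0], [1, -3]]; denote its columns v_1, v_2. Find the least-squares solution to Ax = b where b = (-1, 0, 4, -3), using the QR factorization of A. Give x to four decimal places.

x = (-0.6000, 0.6000)

v_1 = (3, -3, 0, 1); ‖v_1‖ = 4.3589, so e_1 = (0.6882, -0.6882, 0.0000, 0.2294).
e_1·v_2 = 0.6882·3 + (-0.6882)·(-1) + 0.0000·0 + 0.2294·(-3) = 2.0647.
u_2 = v_2 − 2.0647·e_1 = (1.5789, 0.4211, 0.0000, -3.4737).
‖u_2‖ = 3.8389, so e_2 = (0.4113, 0.1097, 0.0000, -0.9049).
Qᵀb = (-1.3765, 2.3033).
Back-substitute: x_2 = 2.3033/3.8389 = 0.6000.
x_1 = (-1.3765 − 2.0647·0.6000)/4.3589 = -0.6000.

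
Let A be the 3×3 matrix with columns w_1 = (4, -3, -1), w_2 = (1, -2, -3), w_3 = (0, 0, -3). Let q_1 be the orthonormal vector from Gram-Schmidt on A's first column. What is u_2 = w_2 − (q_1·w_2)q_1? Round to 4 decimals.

q_1 = w_1/‖w_1‖ = (4, -3, -1)/5.0990 = (0.7845, -0.5883, -0.1961).
r_{12} = q_1·w_2 = 2.5495.
u_2 = w_2 − 2.5495·q_1 = (-1.0000, -0.5000, -2.5000).

u_2 = (-1.0000, -0.5000, -2.5000)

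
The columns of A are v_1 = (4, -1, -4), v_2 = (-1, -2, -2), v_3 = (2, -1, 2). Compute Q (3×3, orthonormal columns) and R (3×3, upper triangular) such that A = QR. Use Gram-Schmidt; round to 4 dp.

v_1 = (4, -1, -4); ‖v_1‖ = 5.7446, so q_1 = (0.6963, -0.1741, -0.6963).
q_1·v_2 = 0.6963·(-1) + (-0.1741)·(-2) + (-0.6963)·(-2) = 1.0445.
u_2 = v_2 − 1.0445·q_1 = (-1.7273, -1.8182, -1.2727).
‖u_2‖ = 2.8123, so q_2 = (-0.6142, -0.6465, -0.4526).
q_1·v_3 = 0.6963·2 + (-0.1741)·(-1) + (-0.6963)·2 = 0.1741; q_2·v_3 = (-0.6142)·2 + (-0.6465)·(-1) + (-0.4526)·2 = -1.4870.
u_3 = v_3 − 0.1741·q_1 + 1.4870·q_2 = (0.9655, -1.9310, 1.4483).
‖u_3‖ = 2.5997, so q_3 = (0.3714, -0.7428, 0.5571).

Q = [[0.6963, -0.6142, 0.3714], [-0.1741, -0.6465, -0.7428], [-0.6963, -0.4526, 0.5571]], R = [[5.7446, 1.0445, 0.1741], [0.0000, 2.8123, -1.4870], [0.0000, 0.0000, 2.5997]]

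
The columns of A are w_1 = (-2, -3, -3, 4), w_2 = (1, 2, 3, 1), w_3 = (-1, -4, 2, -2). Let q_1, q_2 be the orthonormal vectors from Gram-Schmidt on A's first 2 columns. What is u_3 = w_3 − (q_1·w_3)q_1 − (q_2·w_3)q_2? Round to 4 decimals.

w_1 = (-2, -3, -3, 4); ‖w_1‖ = 6.1644, so q_1 = (-0.3244, -0.4867, -0.4867, 0.6489).
q_1·w_2 = (-0.3244)·1 + (-0.4867)·2 + (-0.4867)·3 + 0.6489·1 = -2.1089.
u_2 = w_2 + 2.1089·q_1 = (0.3158, 0.9737, 1.9737, 2.3684).
‖u_2‖ = 3.2485, so q_2 = (0.0972, 0.2997, 0.6076, 0.7291).
q_1·w_3 = (-0.3244)·(-1) + (-0.4867)·(-4) + (-0.4867)·2 + 0.6489·(-2) = 0.0000; q_2·w_3 = 0.0972·(-1) + 0.2997·(-4) + 0.6076·2 + 0.7291·(-2) = -1.5392.
u_3 = w_3 − 0.0000·q_1 + 1.5392·q_2 = (-0.8504, -3.5387, 2.9352, -0.8778).

u_3 = (-0.8504, -3.5387, 2.9352, -0.8778)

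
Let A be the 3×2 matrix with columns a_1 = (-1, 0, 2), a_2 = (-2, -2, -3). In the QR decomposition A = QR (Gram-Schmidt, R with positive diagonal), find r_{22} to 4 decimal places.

a_1 = (-1, 0, 2); ‖a_1‖ = 2.2361, so q_1 = (-0.4472, 0.0000, 0.8944).
q_1·a_2 = (-0.4472)·(-2) + 0.0000·(-2) + 0.8944·(-3) = -1.7889.
u_2 = a_2 + 1.7889·q_1 = (-2.8000, -2.0000, -1.4000).
r_{22} = ‖u_2‖ = 3.7148.

r_{22} = 3.7148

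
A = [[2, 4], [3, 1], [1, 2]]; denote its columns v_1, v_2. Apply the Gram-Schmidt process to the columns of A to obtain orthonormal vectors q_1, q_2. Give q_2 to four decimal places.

q_2 = (0.7171, -0.5976, 0.3586)

v_1 = (2, 3, 1); ‖v_1‖ = 3.7417, so q_1 = (0.5345, 0.8018, 0.2673).
q_1·v_2 = 0.5345·4 + 0.8018·1 + 0.2673·2 = 3.4744.
u_2 = v_2 − 3.4744·q_1 = (2.1429, -1.7857, 1.0714).
‖u_2‖ = 2.9881, so q_2 = (0.7171, -0.5976, 0.3586).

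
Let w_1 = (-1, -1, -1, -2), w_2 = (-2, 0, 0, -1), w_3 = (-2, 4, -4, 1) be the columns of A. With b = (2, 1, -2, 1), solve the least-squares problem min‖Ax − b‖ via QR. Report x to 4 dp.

x = (0.5000, -1.6250, 0.3750)

w_1 = (-1, -1, -1, -2); ‖w_1‖ = 2.6458, so e_1 = (-0.3780, -0.3780, -0.3780, -0.7559).
e_1·w_2 = (-0.3780)·(-2) + (-0.3780)·0 + (-0.3780)·0 + (-0.7559)·(-1) = 1.5119.
u_2 = w_2 − 1.5119·e_1 = (-1.4286, 0.5714, 0.5714, 0.1429).
‖u_2‖ = 1.6475, so e_2 = (-0.8671, 0.3468, 0.3468, 0.0867).
e_1·w_3 = (-0.3780)·(-2) + (-0.3780)·4 + (-0.3780)·(-4) + (-0.7559)·1 = 0.0000; e_2·w_3 = (-0.8671)·(-2) + 0.3468·4 + 0.3468·(-4) + 0.0867·1 = 1.8209.
u_3 = w_3 + 0.0000·e_1 − 1.8209·e_2 = (-0.4211, 3.3684, -4.6316, 0.8421).
‖u_3‖ = 5.8038, so e_3 = (-0.0725, 0.5804, -0.7980, 0.1451).
Qᵀb = (-1.1339, -1.9944, 2.1764).
Back-substitute: x_3 = 2.1764/5.8038 = 0.3750.
x_2 = (-1.9944 − 1.8209·0.3750)/1.6475 = -1.6250.
x_1 = (-1.1339 − 1.5119·(-1.6250) + 0.0000·0.3750)/2.6458 = 0.5000.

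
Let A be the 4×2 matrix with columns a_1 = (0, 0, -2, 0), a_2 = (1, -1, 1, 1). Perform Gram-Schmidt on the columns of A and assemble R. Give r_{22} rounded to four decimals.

r_{22} = 1.7321

e_1 = a_1/‖a_1‖ = (0, 0, -2, 0)/2.0000 = (0.0000, 0.0000, -1.0000, 0.0000).
r_{12} = e_1·a_2 = -1.0000.
u_2 = a_2 + 1.0000·e_1 = (1.0000, -1.0000, 0.0000, 1.0000).
r_{22} = ‖u_2‖ = 1.7321.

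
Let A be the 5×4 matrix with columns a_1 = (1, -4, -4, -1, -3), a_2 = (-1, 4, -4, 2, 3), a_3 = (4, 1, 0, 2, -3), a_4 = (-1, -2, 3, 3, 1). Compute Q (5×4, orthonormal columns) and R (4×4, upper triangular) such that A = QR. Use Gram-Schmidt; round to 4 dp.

a_1 = (1, -4, -4, -1, -3); ‖a_1‖ = 6.5574, so e_1 = (0.1525, -0.6100, -0.6100, -0.1525, -0.4575).
e_1·a_2 = 0.1525·(-1) + (-0.6100)·4 + (-0.6100)·(-4) + (-0.1525)·2 + (-0.4575)·3 = -1.8300.
u_2 = a_2 + 1.8300·e_1 = (-0.7209, 2.8837, -5.1163, 1.7209, 2.1628).
‖u_2‖ = 6.5308, so e_2 = (-0.1104, 0.4416, -0.7834, 0.2635, 0.3312).
e_1·a_3 = 0.1525·4 + (-0.6100)·1 + (-0.6100)·0 + (-0.1525)·2 + (-0.4575)·(-3) = 1.0675; e_2·a_3 = (-0.1104)·4 + 0.4416·1 + (-0.7834)·0 + 0.2635·2 + 0.3312·(-3) = -0.4665.
u_3 = a_3 − 1.0675·e_1 + 0.4665·e_2 = (3.7857, 1.8571, 0.2857, 2.2857, -2.3571).
‖u_3‖ = 5.3519, so e_3 = (0.7074, 0.3470, 0.0534, 0.4271, -0.4404).
e_1·a_4 = 0.1525·(-1) + (-0.6100)·(-2) + (-0.6100)·3 + (-0.1525)·3 + (-0.4575)·1 = -1.6775; e_2·a_4 = (-0.1104)·(-1) + 0.4416·(-2) + (-0.7834)·3 + 0.2635·3 + 0.3312·1 = -2.0013; e_3·a_4 = 0.7074·(-1) + 0.3470·(-2) + 0.0534·3 + 0.4271·3 + (-0.4404)·1 = -0.4004.
u_4 = a_4 + 1.6775·e_1 + 2.0013·e_2 + 0.4004·e_3 = (-0.6819, -2.0006, 0.4303, 3.4425, 0.7190).
‖u_4‖ = 4.1256, so e_4 = (-0.1653, -0.4849, 0.1043, 0.8344, 0.1743).

Q = [[0.1525, -0.1104, 0.7074, -0.1653], [-0.6100, 0.4416, 0.3470, -0.4849], [-0.6100, -0.7834, 0.0534, 0.1043], [-0.1525, 0.2635, 0.4271, 0.8344], [-0.4575, 0.3312, -0.4404, 0.1743]], R = [[6.5574, -1.8300, 1.0675, -1.6775], [0.0000, 6.5308, -0.4665, -2.0013], [0.0000, 0.0000, 5.3519, -0.4004], [0.0000, 0.0000, 0.0000, 4.1256]]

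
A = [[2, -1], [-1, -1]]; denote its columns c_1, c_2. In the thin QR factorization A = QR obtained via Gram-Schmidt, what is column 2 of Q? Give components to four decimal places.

c_1 = (2, -1); ‖c_1‖ = 2.2361, so q_1 = (0.8944, -0.4472).
q_1·c_2 = 0.8944·(-1) + (-0.4472)·(-1) = -0.4472.
u_2 = c_2 + 0.4472·q_1 = (-0.6000, -1.2000).
‖u_2‖ = 1.3416, so q_2 = (-0.4472, -0.8944).

q_2 = (-0.4472, -0.8944)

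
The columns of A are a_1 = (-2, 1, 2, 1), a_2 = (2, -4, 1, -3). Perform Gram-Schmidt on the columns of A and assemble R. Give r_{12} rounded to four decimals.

a_1 = (-2, 1, 2, 1); ‖a_1‖ = 3.1623, so e_1 = (-0.6325, 0.3162, 0.6325, 0.3162).
r_{12} = e_1·a_2 = -2.8460.

r_{12} = -2.8460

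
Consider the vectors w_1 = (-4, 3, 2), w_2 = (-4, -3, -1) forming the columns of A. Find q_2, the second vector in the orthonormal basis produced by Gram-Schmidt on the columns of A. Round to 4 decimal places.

q_2 = (-0.6603, -0.7015, -0.2682)

q_1 = w_1/‖w_1‖ = (-4, 3, 2)/5.3852 = (-0.7428, 0.5571, 0.3714).
r_{12} = q_1·w_2 = 0.9285.
u_2 = w_2 − 0.9285·q_1 = (-3.3103, -3.5172, -1.3448).
‖u_2‖ = 5.0138, so q_2 = (-0.6603, -0.7015, -0.2682).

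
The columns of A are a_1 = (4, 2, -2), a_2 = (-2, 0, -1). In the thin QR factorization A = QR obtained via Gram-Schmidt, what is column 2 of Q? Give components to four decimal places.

q_2 = (-0.5345, 0.2673, -0.8018)

a_1 = (4, 2, -2); ‖a_1‖ = 4.8990, so q_1 = (0.8165, 0.4082, -0.4082).
q_1·a_2 = 0.8165·(-2) + 0.4082·0 + (-0.4082)·(-1) = -1.2247.
u_2 = a_2 + 1.2247·q_1 = (-1.0000, 0.5000, -1.5000).
‖u_2‖ = 1.8708, so q_2 = (-0.5345, 0.2673, -0.8018).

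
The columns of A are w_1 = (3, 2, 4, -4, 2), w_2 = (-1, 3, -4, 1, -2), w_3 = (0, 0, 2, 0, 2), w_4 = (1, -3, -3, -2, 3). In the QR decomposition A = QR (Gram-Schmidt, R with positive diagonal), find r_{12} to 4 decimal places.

w_1 = (3, 2, 4, -4, 2); ‖w_1‖ = 7.0000, so e_1 = (0.4286, 0.2857, 0.5714, -0.5714, 0.2857).
r_{12} = e_1·w_2 = -3.0000.

r_{12} = -3.0000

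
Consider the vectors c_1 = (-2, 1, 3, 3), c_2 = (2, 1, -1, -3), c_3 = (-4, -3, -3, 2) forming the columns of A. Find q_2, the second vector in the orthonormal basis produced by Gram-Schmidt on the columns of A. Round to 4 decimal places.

q_2 = (0.3046, 0.7233, 0.4188, -0.4568)

c_1 = (-2, 1, 3, 3); ‖c_1‖ = 4.7958, so q_1 = (-0.4170, 0.2085, 0.6255, 0.6255).
q_1·c_2 = (-0.4170)·2 + 0.2085·1 + 0.6255·(-1) + 0.6255·(-3) = -3.1277.
u_2 = c_2 + 3.1277·q_1 = (0.6957, 1.6522, 0.9565, -1.0435).
‖u_2‖ = 2.2842, so q_2 = (0.3046, 0.7233, 0.4188, -0.4568).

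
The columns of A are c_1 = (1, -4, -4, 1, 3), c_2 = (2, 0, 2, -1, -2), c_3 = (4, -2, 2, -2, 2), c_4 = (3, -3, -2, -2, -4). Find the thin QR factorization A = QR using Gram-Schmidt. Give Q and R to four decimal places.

c_1 = (1, -4, -4, 1, 3); ‖c_1‖ = 6.5574, so q_1 = (0.1525, -0.6100, -0.6100, 0.1525, 0.4575).
q_1·c_2 = 0.1525·2 + (-0.6100)·0 + (-0.6100)·2 + 0.1525·(-1) + 0.4575·(-2) = -1.9825.
u_2 = c_2 + 1.9825·q_1 = (2.3023, -1.2093, 0.7907, -0.6977, -1.0930).
‖u_2‖ = 3.0116, so q_2 = (0.7645, -0.4015, 0.2626, -0.2317, -0.3629).
q_1·c_3 = 0.1525·4 + (-0.6100)·(-2) + (-0.6100)·2 + 0.1525·(-2) + 0.4575·2 = 1.2200; q_2·c_3 = 0.7645·4 + (-0.4015)·(-2) + 0.2626·2 + (-0.2317)·(-2) + (-0.3629)·2 = 4.1236.
u_3 = c_3 − 1.2200·q_1 − 4.1236·q_2 = (0.6615, 0.4000, 1.6615, -1.2308, 2.9385).
‖u_3‖ = 3.6753, so q_3 = (0.1800, 0.1088, 0.4521, -0.3349, 0.7995).
q_1·c_4 = 0.1525·3 + (-0.6100)·(-3) + (-0.6100)·(-2) + 0.1525·(-2) + 0.4575·(-4) = 1.3725; q_2·c_4 = 0.7645·3 + (-0.4015)·(-3) + 0.2626·(-2) + (-0.2317)·(-2) + (-0.3629)·(-4) = 4.8881; q_3·c_4 = 0.1800·3 + 0.1088·(-3) + 0.4521·(-2) + (-0.3349)·(-2) + 0.7995·(-4) = -3.2190.
u_4 = c_4 − 1.3725·q_1 − 4.8881·q_2 + 3.2190·q_3 = (-0.3667, 0.1503, -0.9909, -2.1549, -0.2802).
‖u_4‖ = 2.4210, so q_4 = (-0.1515, 0.0621, -0.4093, -0.8901, -0.1157).

Q = [[0.1525, 0.7645, 0.1800, -0.1515], [-0.6100, -0.4015, 0.1088, 0.0621], [-0.6100, 0.2626, 0.4521, -0.4093], [0.1525, -0.2317, -0.3349, -0.8901], [0.4575, -0.3629, 0.7995, -0.1157]], R = [[6.5574, -1.9825, 1.2200, 1.3725], [0.0000, 3.0116, 4.1236, 4.8881], [0.0000, 0.0000, 3.6753, -3.2190], [0.0000, 0.0000, 0.0000, 2.4210]]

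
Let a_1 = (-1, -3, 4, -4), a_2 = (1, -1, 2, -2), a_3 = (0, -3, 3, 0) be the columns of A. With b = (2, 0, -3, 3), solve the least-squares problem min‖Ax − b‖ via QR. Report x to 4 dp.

x = (-1.1000, 0.5000, 0.5333)

e_1 = a_1/‖a_1‖ = (-1, -3, 4, -4)/6.4807 = (-0.1543, -0.4629, 0.6172, -0.6172).
r_{12} = e_1·a_2 = 2.7775.
u_2 = a_2 − 2.7775·e_1 = (1.4286, 0.2857, 0.2857, -0.2857).
‖u_2‖ = 1.5119, so e_2 = (0.9449, 0.1890, 0.1890, -0.1890).
r_{13} = e_1·a_3 = 3.2404; r_{23} = e_2·a_3 = 0.0000.
u_3 = a_3 − 3.2404·e_1 + 0.0000·e_2 = (0.5000, -1.5000, 1.0000, 2.0000).
‖u_3‖ = 2.7386, so e_3 = (0.1826, -0.5477, 0.3651, 0.7303).
Qᵀb = (-4.0119, 0.7559, 1.4606).
Back-substitute: x_3 = 1.4606/2.7386 = 0.5333.
x_2 = (0.7559 + 0.0000·0.5333)/1.5119 = 0.5000.
x_1 = (-4.0119 − 2.7775·0.5000 − 3.2404·0.5333)/6.4807 = -1.1000.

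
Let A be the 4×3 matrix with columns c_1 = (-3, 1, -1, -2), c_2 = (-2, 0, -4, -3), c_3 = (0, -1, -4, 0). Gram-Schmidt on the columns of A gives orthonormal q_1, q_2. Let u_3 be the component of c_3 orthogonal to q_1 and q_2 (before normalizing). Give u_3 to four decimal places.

q_1 = c_1/‖c_1‖ = (-3, 1, -1, -2)/3.8730 = (-0.7746, 0.2582, -0.2582, -0.5164).
r_{12} = q_1·c_2 = 4.1312.
u_2 = c_2 − 4.1312·q_1 = (1.2000, -1.0667, -2.9333, -0.8667).
‖u_2‖ = 3.4545, so q_2 = (0.3474, -0.3088, -0.8491, -0.2509).
r_{13} = q_1·c_3 = 0.7746; r_{23} = q_2·c_3 = 3.7053.
u_3 = c_3 − 0.7746·q_1 − 3.7053·q_2 = (-0.6872, -0.0559, -0.6536, 1.3296).

u_3 = (-0.6872, -0.0559, -0.6536, 1.3296)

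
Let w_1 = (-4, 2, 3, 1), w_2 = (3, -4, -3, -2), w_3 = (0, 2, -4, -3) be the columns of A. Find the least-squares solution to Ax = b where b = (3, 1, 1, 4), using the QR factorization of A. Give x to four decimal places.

w_1 = (-4, 2, 3, 1); ‖w_1‖ = 5.4772, so q_1 = (-0.7303, 0.3651, 0.5477, 0.1826).
q_1·w_2 = (-0.7303)·3 + 0.3651·(-4) + 0.5477·(-3) + 0.1826·(-2) = -5.6598.
u_2 = w_2 + 5.6598·q_1 = (-1.1333, -1.9333, 0.1000, -0.9667).
‖u_2‖ = 2.4427, so q_2 = (-0.4640, -0.7915, 0.0409, -0.3957).
q_1·w_3 = (-0.7303)·0 + 0.3651·2 + 0.5477·(-4) + 0.1826·(-3) = -2.0083; q_2·w_3 = (-0.4640)·0 + (-0.7915)·2 + 0.0409·(-4) + (-0.3957)·(-3) = -0.5595.
u_3 = w_3 + 2.0083·q_1 + 0.5595·q_2 = (-1.7263, 2.2905, -2.8771, -2.8547).
‖u_3‖ = 4.9652, so q_3 = (-0.3477, 0.4613, -0.5794, -0.5749).
Qᵀb = (-0.5477, -3.7254, -3.4609).
Back-substitute: x_3 = -3.4609/4.9652 = -0.6970.
x_2 = (-3.7254 + 0.5595·(-0.6970))/2.4427 = -1.6848.
x_1 = (-0.5477 + 5.6598·(-1.6848) + 2.0083·(-0.6970))/5.4772 = -2.0965.

x = (-2.0965, -1.6848, -0.6970)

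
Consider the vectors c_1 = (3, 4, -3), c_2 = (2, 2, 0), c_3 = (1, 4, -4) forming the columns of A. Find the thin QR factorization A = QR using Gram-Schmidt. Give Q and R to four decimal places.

Q = [[0.5145, 0.5115, -0.6882], [0.6860, 0.2361, 0.6882], [-0.5145, 0.8262, 0.2294]], R = [[5.8310, 2.4010, 5.3165], [0.0000, 1.4951, -1.8492], [0.0000, 0.0000, 1.1471]]

q_1 = c_1/‖c_1‖ = (3, 4, -3)/5.8310 = (0.5145, 0.6860, -0.5145).
r_{12} = q_1·c_2 = 2.4010.
u_2 = c_2 − 2.4010·q_1 = (0.7647, 0.3529, 1.2353).
‖u_2‖ = 1.4951, so q_2 = (0.5115, 0.2361, 0.8262).
r_{13} = q_1·c_3 = 5.3165; r_{23} = q_2·c_3 = -1.8492.
u_3 = c_3 − 5.3165·q_1 + 1.8492·q_2 = (-0.7895, 0.7895, 0.2632).
‖u_3‖ = 1.1471, so q_3 = (-0.6882, 0.6882, 0.2294).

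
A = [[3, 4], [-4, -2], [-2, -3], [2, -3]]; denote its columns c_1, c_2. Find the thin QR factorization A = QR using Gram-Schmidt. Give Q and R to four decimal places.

Q = [[0.5222, 0.4289], [-0.6963, 0.0834], [-0.3482, -0.3515], [0.3482, -0.8280]], R = [[5.7446, 3.4816], [0.0000, 5.0871]]

c_1 = (3, -4, -2, 2); ‖c_1‖ = 5.7446, so e_1 = (0.5222, -0.6963, -0.3482, 0.3482).
e_1·c_2 = 0.5222·4 + (-0.6963)·(-2) + (-0.3482)·(-3) + 0.3482·(-3) = 3.4816.
u_2 = c_2 − 3.4816·e_1 = (2.1818, 0.4242, -1.7879, -4.2121).
‖u_2‖ = 5.0871, so e_2 = (0.4289, 0.0834, -0.3515, -0.8280).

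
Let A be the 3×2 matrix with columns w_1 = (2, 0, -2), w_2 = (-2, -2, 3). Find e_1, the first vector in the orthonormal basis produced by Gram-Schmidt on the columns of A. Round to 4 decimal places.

w_1 = (2, 0, -2); ‖w_1‖ = 2.8284, so e_1 = (0.7071, 0.0000, -0.7071).

e_1 = (0.7071, 0.0000, -0.7071)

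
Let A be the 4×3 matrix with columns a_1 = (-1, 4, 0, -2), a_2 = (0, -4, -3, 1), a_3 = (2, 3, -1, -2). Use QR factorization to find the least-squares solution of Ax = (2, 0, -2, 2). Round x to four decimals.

x = (-0.5539, 0.2070, 0.6684)

a_1 = (-1, 4, 0, -2); ‖a_1‖ = 4.5826, so q_1 = (-0.2182, 0.8729, 0.0000, -0.4364).
q_1·a_2 = (-0.2182)·0 + 0.8729·(-4) + 0.0000·(-3) + (-0.4364)·1 = -3.9279.
u_2 = a_2 + 3.9279·q_1 = (-0.8571, -0.5714, -3.0000, -0.7143).
‖u_2‖ = 3.2514, so q_2 = (-0.2636, -0.1757, -0.9227, -0.2197).
q_1·a_3 = (-0.2182)·2 + 0.8729·3 + 0.0000·(-1) + (-0.4364)·(-2) = 3.0551; q_2·a_3 = (-0.2636)·2 + (-0.1757)·3 + (-0.9227)·(-1) + (-0.2197)·(-2) = 0.3076.
u_3 = a_3 − 3.0551·q_1 − 0.3076·q_2 = (2.7477, 0.3874, -0.7162, -0.5991).
‖u_3‖ = 2.9278, so q_3 = (0.9385, 0.1323, -0.2446, -0.2046).
Qᵀb = (-1.3093, 0.8787, 1.9570).
Back-substitute: x_3 = 1.9570/2.9278 = 0.6684.
x_2 = (0.8787 − 0.3076·0.6684)/3.2514 = 0.2070.
x_1 = (-1.3093 + 3.9279·0.2070 − 3.0551·0.6684)/4.5826 = -0.5539.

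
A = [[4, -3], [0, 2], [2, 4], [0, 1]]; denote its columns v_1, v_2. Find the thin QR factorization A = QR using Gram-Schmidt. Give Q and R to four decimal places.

v_1 = (4, 0, 2, 0); ‖v_1‖ = 4.4721, so q_1 = (0.8944, 0.0000, 0.4472, 0.0000).
q_1·v_2 = 0.8944·(-3) + 0.0000·2 + 0.4472·4 + 0.0000·1 = -0.8944.
u_2 = v_2 + 0.8944·q_1 = (-2.2000, 2.0000, 4.4000, 1.0000).
‖u_2‖ = 5.4037, so q_2 = (-0.4071, 0.3701, 0.8143, 0.1851).

Q = [[0.8944, -0.4071], [0.0000, 0.3701], [0.4472, 0.8143], [0.0000, 0.1851]], R = [[4.4721, -0.8944], [0.0000, 5.4037]]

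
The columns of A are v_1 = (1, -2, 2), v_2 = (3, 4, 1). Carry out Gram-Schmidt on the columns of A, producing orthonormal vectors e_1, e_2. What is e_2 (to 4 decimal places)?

v_1 = (1, -2, 2); ‖v_1‖ = 3.0000, so e_1 = (0.3333, -0.6667, 0.6667).
e_1·v_2 = 0.3333·3 + (-0.6667)·4 + 0.6667·1 = -1.0000.
u_2 = v_2 + 1.0000·e_1 = (3.3333, 3.3333, 1.6667).
‖u_2‖ = 5.0000, so e_2 = (0.6667, 0.6667, 0.3333).

e_2 = (0.6667, 0.6667, 0.3333)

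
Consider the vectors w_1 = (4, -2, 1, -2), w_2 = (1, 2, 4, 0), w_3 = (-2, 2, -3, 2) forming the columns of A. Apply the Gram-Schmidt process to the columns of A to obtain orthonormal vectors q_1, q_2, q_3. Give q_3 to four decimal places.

w_1 = (4, -2, 1, -2); ‖w_1‖ = 5.0000, so q_1 = (0.8000, -0.4000, 0.2000, -0.4000).
q_1·w_2 = 0.8000·1 + (-0.4000)·2 + 0.2000·4 + (-0.4000)·0 = 0.8000.
u_2 = w_2 − 0.8000·q_1 = (0.3600, 2.3200, 3.8400, 0.3200).
‖u_2‖ = 4.5122, so q_2 = (0.0798, 0.5142, 0.8510, 0.0709).
q_1·w_3 = 0.8000·(-2) + (-0.4000)·2 + 0.2000·(-3) + (-0.4000)·2 = -3.8000; q_2·w_3 = 0.0798·(-2) + 0.5142·2 + 0.8510·(-3) + 0.0709·2 = -1.5425.
u_3 = w_3 + 3.8000·q_1 + 1.5425·q_2 = (1.1631, 1.2731, -0.9273, 0.5894).
‖u_3‖ = 2.0447, so q_3 = (0.5688, 0.6226, -0.4535, 0.2883).

q_3 = (0.5688, 0.6226, -0.4535, 0.2883)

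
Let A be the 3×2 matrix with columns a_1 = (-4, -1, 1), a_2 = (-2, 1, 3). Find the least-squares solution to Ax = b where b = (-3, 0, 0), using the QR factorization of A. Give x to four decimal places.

a_1 = (-4, -1, 1); ‖a_1‖ = 4.2426, so q_1 = (-0.9428, -0.2357, 0.2357).
q_1·a_2 = (-0.9428)·(-2) + (-0.2357)·1 + 0.2357·3 = 2.3570.
u_2 = a_2 − 2.3570·q_1 = (0.2222, 1.5556, 2.4444).
‖u_2‖ = 2.9059, so q_2 = (0.0765, 0.5353, 0.8412).
Qᵀb = (2.8284, -0.2294).
Back-substitute: x_2 = -0.2294/2.9059 = -0.0789.
x_1 = (2.8284 − 2.3570·(-0.0789))/4.2426 = 0.7105.

x = (0.7105, -0.0789)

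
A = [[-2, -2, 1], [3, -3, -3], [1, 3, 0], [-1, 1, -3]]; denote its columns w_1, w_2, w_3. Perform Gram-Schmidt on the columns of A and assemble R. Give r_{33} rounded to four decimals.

r_{33} = 3.8048

w_1 = (-2, 3, 1, -1); ‖w_1‖ = 3.8730, so e_1 = (-0.5164, 0.7746, 0.2582, -0.2582).
e_1·w_2 = (-0.5164)·(-2) + 0.7746·(-3) + 0.2582·3 + (-0.2582)·1 = -0.7746.
u_2 = w_2 + 0.7746·e_1 = (-2.4000, -2.4000, 3.2000, 0.8000).
‖u_2‖ = 4.7329, so e_2 = (-0.5071, -0.5071, 0.6761, 0.1690).
e_1·w_3 = (-0.5164)·1 + 0.7746·(-3) + 0.2582·0 + (-0.2582)·(-3) = -2.0656; e_2·w_3 = (-0.5071)·1 + (-0.5071)·(-3) + 0.6761·0 + 0.1690·(-3) = 0.5071.
u_3 = w_3 + 2.0656·e_1 − 0.5071·e_2 = (0.1905, -1.1429, 0.1905, -3.6190).
r_{33} = ‖u_3‖ = 3.8048.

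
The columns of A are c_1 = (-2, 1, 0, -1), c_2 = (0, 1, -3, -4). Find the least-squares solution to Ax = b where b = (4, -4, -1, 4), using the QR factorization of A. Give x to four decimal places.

x = (-2.5267, -0.1679)

q_1 = c_1/‖c_1‖ = (-2, 1, 0, -1)/2.4495 = (-0.8165, 0.4082, 0.0000, -0.4082).
r_{12} = q_1·c_2 = 2.0412.
u_2 = c_2 − 2.0412·q_1 = (1.6667, 0.1667, -3.0000, -3.1667).
‖u_2‖ = 4.6726, so q_2 = (0.3567, 0.0357, -0.6420, -0.6777).
Qᵀb = (-6.5320, -0.7847).
Back-substitute: x_2 = -0.7847/4.6726 = -0.1679.
x_1 = (-6.5320 − 2.0412·(-0.1679))/2.4495 = -2.5267.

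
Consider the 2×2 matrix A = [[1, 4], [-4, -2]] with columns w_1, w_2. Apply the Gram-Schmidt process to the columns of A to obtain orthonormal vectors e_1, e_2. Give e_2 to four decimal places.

e_2 = (0.9701, 0.2425)

e_1 = w_1/‖w_1‖ = (1, -4)/4.1231 = (0.2425, -0.9701).
r_{12} = e_1·w_2 = 2.9104.
u_2 = w_2 − 2.9104·e_1 = (3.2941, 0.8235).
‖u_2‖ = 3.3955, so e_2 = (0.9701, 0.2425).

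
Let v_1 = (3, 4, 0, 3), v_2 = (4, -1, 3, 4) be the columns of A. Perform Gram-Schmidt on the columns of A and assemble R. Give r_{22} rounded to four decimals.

r_{22} = 5.4987

e_1 = v_1/‖v_1‖ = (3, 4, 0, 3)/5.8310 = (0.5145, 0.6860, 0.0000, 0.5145).
r_{12} = e_1·v_2 = 3.4300.
u_2 = v_2 − 3.4300·e_1 = (2.2353, -3.3529, 3.0000, 2.2353).
r_{22} = ‖u_2‖ = 5.4987.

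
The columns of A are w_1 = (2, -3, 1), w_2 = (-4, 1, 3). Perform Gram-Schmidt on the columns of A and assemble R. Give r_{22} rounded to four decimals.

w_1 = (2, -3, 1); ‖w_1‖ = 3.7417, so e_1 = (0.5345, -0.8018, 0.2673).
e_1·w_2 = 0.5345·(-4) + (-0.8018)·1 + 0.2673·3 = -2.1381.
u_2 = w_2 + 2.1381·e_1 = (-2.8571, -0.7143, 3.5714).
r_{22} = ‖u_2‖ = 4.6291.

r_{22} = 4.6291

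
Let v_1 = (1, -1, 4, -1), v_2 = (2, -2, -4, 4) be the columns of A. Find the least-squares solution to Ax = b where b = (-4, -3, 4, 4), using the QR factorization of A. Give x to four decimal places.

e_1 = v_1/‖v_1‖ = (1, -1, 4, -1)/4.3589 = (0.2294, -0.2294, 0.9177, -0.2294).
r_{12} = e_1·v_2 = -3.6707.
u_2 = v_2 + 3.6707·e_1 = (2.8421, -2.8421, -0.6316, 3.1579).
‖u_2‖ = 5.1504, so e_2 = (0.5518, -0.5518, -0.1226, 0.6131).
Qᵀb = (2.5236, 1.4102).
Back-substitute: x_2 = 1.4102/5.1504 = 0.2738.
x_1 = (2.5236 + 3.6707·0.2738)/4.3589 = 0.8095.

x = (0.8095, 0.2738)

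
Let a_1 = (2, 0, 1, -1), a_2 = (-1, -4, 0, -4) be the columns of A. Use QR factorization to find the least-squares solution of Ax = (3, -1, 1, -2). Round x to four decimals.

x = (1.4381, 0.1856)

e_1 = a_1/‖a_1‖ = (2, 0, 1, -1)/2.4495 = (0.8165, 0.0000, 0.4082, -0.4082).
r_{12} = e_1·a_2 = 0.8165.
u_2 = a_2 − 0.8165·e_1 = (-1.6667, -4.0000, -0.3333, -3.6667).
‖u_2‖ = 5.6862, so e_2 = (-0.2931, -0.7035, -0.0586, -0.6448).
Qᵀb = (3.6742, 1.0552).
Back-substitute: x_2 = 1.0552/5.6862 = 0.1856.
x_1 = (3.6742 − 0.8165·0.1856)/2.4495 = 1.4381.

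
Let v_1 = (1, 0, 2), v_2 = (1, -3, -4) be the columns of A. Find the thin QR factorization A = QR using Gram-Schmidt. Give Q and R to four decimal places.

Q = [[0.4472, 0.5963], [0.0000, -0.7454], [0.8944, -0.2981]], R = [[2.2361, -3.1305], [0.0000, 4.0249]]

v_1 = (1, 0, 2); ‖v_1‖ = 2.2361, so q_1 = (0.4472, 0.0000, 0.8944).
q_1·v_2 = 0.4472·1 + 0.0000·(-3) + 0.8944·(-4) = -3.1305.
u_2 = v_2 + 3.1305·q_1 = (2.4000, -3.0000, -1.2000).
‖u_2‖ = 4.0249, so q_2 = (0.5963, -0.7454, -0.2981).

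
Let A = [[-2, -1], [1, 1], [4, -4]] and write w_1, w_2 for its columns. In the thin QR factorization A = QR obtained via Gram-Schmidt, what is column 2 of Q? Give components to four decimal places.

w_1 = (-2, 1, 4); ‖w_1‖ = 4.5826, so q_1 = (-0.4364, 0.2182, 0.8729).
q_1·w_2 = (-0.4364)·(-1) + 0.2182·1 + 0.8729·(-4) = -2.8368.
u_2 = w_2 + 2.8368·q_1 = (-2.2381, 1.6190, -1.5238).
‖u_2‖ = 3.1547, so q_2 = (-0.7094, 0.5132, -0.4830).

q_2 = (-0.7094, 0.5132, -0.4830)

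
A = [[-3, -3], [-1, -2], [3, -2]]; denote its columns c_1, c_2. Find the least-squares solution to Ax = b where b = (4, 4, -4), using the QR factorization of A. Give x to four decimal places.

c_1 = (-3, -1, 3); ‖c_1‖ = 4.3589, so q_1 = (-0.6882, -0.2294, 0.6882).
q_1·c_2 = (-0.6882)·(-3) + (-0.2294)·(-2) + 0.6882·(-2) = 1.1471.
u_2 = c_2 − 1.1471·q_1 = (-2.2105, -1.7368, -2.7895).
‖u_2‖ = 3.9603, so q_2 = (-0.5582, -0.4386, -0.7044).
Qᵀb = (-6.4236, -1.1695).
Back-substitute: x_2 = -1.1695/3.9603 = -0.2953.
x_1 = (-6.4236 − 1.1471·(-0.2953))/4.3589 = -1.3960.

x = (-1.3960, -0.2953)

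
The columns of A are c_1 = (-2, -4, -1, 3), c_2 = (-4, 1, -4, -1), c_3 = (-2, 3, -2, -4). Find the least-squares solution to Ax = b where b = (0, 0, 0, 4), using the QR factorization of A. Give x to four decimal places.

c_1 = (-2, -4, -1, 3); ‖c_1‖ = 5.4772, so q_1 = (-0.3651, -0.7303, -0.1826, 0.5477).
q_1·c_2 = (-0.3651)·(-4) + (-0.7303)·1 + (-0.1826)·(-4) + 0.5477·(-1) = 0.9129.
u_2 = c_2 − 0.9129·q_1 = (-3.6667, 1.6667, -3.8333, -1.5000).
‖u_2‖ = 5.7591, so q_2 = (-0.6367, 0.2894, -0.6656, -0.2605).
q_1·c_3 = (-0.3651)·(-2) + (-0.7303)·3 + (-0.1826)·(-2) + 0.5477·(-4) = -3.2863; q_2·c_3 = (-0.6367)·(-2) + 0.2894·3 + (-0.6656)·(-2) + (-0.2605)·(-4) = 4.5146.
u_3 = c_3 + 3.2863·q_1 − 4.5146·q_2 = (-0.3256, -0.7065, 0.4050, -1.0241).
‖u_3‖ = 1.3484, so q_3 = (-0.2415, -0.5240, 0.3004, -0.7595).
Qᵀb = (2.1909, -1.0418, -3.0381).
Back-substitute: x_3 = -3.0381/1.3484 = -2.2532.
x_2 = (-1.0418 − 4.5146·(-2.2532))/5.7591 = 1.5854.
x_1 = (2.1909 − 0.9129·1.5854 + 3.2863·(-2.2532))/5.4772 = -1.2161.

x = (-1.2161, 1.5854, -2.2532)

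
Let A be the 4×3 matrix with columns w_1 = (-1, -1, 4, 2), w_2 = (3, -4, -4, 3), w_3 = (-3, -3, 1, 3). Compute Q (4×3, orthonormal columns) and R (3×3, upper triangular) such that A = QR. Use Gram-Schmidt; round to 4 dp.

w_1 = (-1, -1, 4, 2); ‖w_1‖ = 4.6904, so e_1 = (-0.2132, -0.2132, 0.8528, 0.4264).
e_1·w_2 = (-0.2132)·3 + (-0.2132)·(-4) + 0.8528·(-4) + 0.4264·3 = -1.9188.
u_2 = w_2 + 1.9188·e_1 = (2.5909, -4.4091, -2.3636, 3.8182).
‖u_2‖ = 6.8057, so e_2 = (0.3807, -0.6478, -0.3473, 0.5610).
e_1·w_3 = (-0.2132)·(-3) + (-0.2132)·(-3) + 0.8528·1 + 0.4264·3 = 3.4112; e_2·w_3 = 0.3807·(-3) + (-0.6478)·(-3) + (-0.3473)·1 + 0.5610·3 = 2.1372.
u_3 = w_3 − 3.4112·e_1 − 2.1372·e_2 = (-3.0864, -0.8881, -1.1668, 0.3464).
‖u_3‖ = 3.4345, so e_3 = (-0.8986, -0.2586, -0.3397, 0.1009).

Q = [[-0.2132, 0.3807, -0.8986], [-0.2132, -0.6478, -0.2586], [0.8528, -0.3473, -0.3397], [0.4264, 0.5610, 0.1009]], R = [[4.6904, -1.9188, 3.4112], [0.0000, 6.8057, 2.1372], [0.0000, 0.0000, 3.4345]]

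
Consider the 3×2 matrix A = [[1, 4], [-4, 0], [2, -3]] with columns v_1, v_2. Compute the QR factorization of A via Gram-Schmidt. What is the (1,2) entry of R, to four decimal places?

r_{12} = -0.4364

v_1 = (1, -4, 2); ‖v_1‖ = 4.5826, so e_1 = (0.2182, -0.8729, 0.4364).
r_{12} = e_1·v_2 = -0.4364.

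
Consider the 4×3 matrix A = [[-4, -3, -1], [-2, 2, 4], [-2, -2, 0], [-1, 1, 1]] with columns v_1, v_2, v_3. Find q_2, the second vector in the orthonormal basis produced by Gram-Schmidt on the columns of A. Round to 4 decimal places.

q_2 = (-0.3418, 0.7939, -0.3087, 0.3969)

q_1 = v_1/‖v_1‖ = (-4, -2, -2, -1)/5.0000 = (-0.8000, -0.4000, -0.4000, -0.2000).
r_{12} = q_1·v_2 = 2.2000.
u_2 = v_2 − 2.2000·q_1 = (-1.2400, 2.8800, -1.1200, 1.4400).
‖u_2‖ = 3.6277, so q_2 = (-0.3418, 0.7939, -0.3087, 0.3969).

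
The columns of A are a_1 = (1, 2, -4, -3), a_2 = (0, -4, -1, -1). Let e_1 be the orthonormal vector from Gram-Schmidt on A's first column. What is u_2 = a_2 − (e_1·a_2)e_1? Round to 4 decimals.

a_1 = (1, 2, -4, -3); ‖a_1‖ = 5.4772, so e_1 = (0.1826, 0.3651, -0.7303, -0.5477).
e_1·a_2 = 0.1826·0 + 0.3651·(-4) + (-0.7303)·(-1) + (-0.5477)·(-1) = -0.1826.
u_2 = a_2 + 0.1826·e_1 = (0.0333, -3.9333, -1.1333, -1.1000).

u_2 = (0.0333, -3.9333, -1.1333, -1.1000)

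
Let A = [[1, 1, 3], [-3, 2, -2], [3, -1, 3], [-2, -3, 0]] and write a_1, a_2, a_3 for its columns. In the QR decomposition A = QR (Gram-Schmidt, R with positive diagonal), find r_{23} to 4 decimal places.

r_{23} = -0.6323

q_1 = a_1/‖a_1‖ = (1, -3, 3, -2)/4.7958 = (0.2085, -0.6255, 0.6255, -0.4170).
r_{12} = q_1·a_2 = -0.4170.
u_2 = a_2 + 0.4170·q_1 = (1.0870, 1.7391, -0.7391, -3.1739).
‖u_2‖ = 3.8505, so q_2 = (0.2823, 0.4517, -0.1920, -0.8243).
r_{23} = q_2·a_3 = -0.6323.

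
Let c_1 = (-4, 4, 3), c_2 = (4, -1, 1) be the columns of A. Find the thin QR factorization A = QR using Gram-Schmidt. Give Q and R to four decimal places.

Q = [[-0.6247, 0.7075], [0.6247, 0.1990], [0.4685, 0.6781]], R = [[6.4031, -2.6550], [0.0000, 3.3093]]

e_1 = c_1/‖c_1‖ = (-4, 4, 3)/6.4031 = (-0.6247, 0.6247, 0.4685).
r_{12} = e_1·c_2 = -2.6550.
u_2 = c_2 + 2.6550·e_1 = (2.3415, 0.6585, 2.2439).
‖u_2‖ = 3.3093, so e_2 = (0.7075, 0.1990, 0.6781).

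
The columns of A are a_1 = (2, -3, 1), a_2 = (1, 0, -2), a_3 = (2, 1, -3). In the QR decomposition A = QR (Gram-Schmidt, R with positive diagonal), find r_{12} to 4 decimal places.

a_1 = (2, -3, 1); ‖a_1‖ = 3.7417, so q_1 = (0.5345, -0.8018, 0.2673).
r_{12} = q_1·a_2 = 0.0000.

r_{12} = 0.0000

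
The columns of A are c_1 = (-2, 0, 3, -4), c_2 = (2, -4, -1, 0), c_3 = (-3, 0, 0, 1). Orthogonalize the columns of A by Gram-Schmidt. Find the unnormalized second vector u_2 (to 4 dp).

e_1 = c_1/‖c_1‖ = (-2, 0, 3, -4)/5.3852 = (-0.3714, 0.0000, 0.5571, -0.7428).
r_{12} = e_1·c_2 = -1.2999.
u_2 = c_2 + 1.2999·e_1 = (1.5172, -4.0000, -0.2759, -0.9655).

u_2 = (1.5172, -4.0000, -0.2759, -0.9655)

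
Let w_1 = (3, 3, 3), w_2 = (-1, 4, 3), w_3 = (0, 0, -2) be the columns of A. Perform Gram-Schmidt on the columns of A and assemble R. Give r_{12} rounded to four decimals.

w_1 = (3, 3, 3); ‖w_1‖ = 5.1962, so e_1 = (0.5774, 0.5774, 0.5774).
r_{12} = e_1·w_2 = 3.4641.

r_{12} = 3.4641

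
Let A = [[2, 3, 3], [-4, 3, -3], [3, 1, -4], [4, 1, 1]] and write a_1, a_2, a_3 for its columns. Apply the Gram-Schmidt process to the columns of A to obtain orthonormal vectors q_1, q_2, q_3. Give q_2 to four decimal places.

a_1 = (2, -4, 3, 4); ‖a_1‖ = 6.7082, so q_1 = (0.2981, -0.5963, 0.4472, 0.5963).
q_1·a_2 = 0.2981·3 + (-0.5963)·3 + 0.4472·1 + 0.5963·1 = 0.1491.
u_2 = a_2 − 0.1491·q_1 = (2.9556, 3.0889, 0.9333, 0.9111).
‖u_2‖ = 4.4697, so q_2 = (0.6612, 0.6911, 0.2088, 0.2038).

q_2 = (0.6612, 0.6911, 0.2088, 0.2038)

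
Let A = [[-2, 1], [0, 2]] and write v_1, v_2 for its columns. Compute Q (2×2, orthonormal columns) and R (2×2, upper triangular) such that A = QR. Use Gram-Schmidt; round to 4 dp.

v_1 = (-2, 0); ‖v_1‖ = 2.0000, so e_1 = (-1.0000, 0.0000).
e_1·v_2 = (-1.0000)·1 + 0.0000·2 = -1.0000.
u_2 = v_2 + 1.0000·e_1 = (0.0000, 2.0000).
‖u_2‖ = 2.0000, so e_2 = (0.0000, 1.0000).

Q = [[-1.0000, 0.0000], [0.0000, 1.0000]], R = [[2.0000, -1.0000], [0.0000, 2.0000]]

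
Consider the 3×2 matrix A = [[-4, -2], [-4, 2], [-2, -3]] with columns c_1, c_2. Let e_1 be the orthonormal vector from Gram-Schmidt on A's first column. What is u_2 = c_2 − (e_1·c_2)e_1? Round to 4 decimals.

e_1 = c_1/‖c_1‖ = (-4, -4, -2)/6.0000 = (-0.6667, -0.6667, -0.3333).
r_{12} = e_1·c_2 = 1.0000.
u_2 = c_2 − 1.0000·e_1 = (-1.3333, 2.6667, -2.6667).

u_2 = (-1.3333, 2.6667, -2.6667)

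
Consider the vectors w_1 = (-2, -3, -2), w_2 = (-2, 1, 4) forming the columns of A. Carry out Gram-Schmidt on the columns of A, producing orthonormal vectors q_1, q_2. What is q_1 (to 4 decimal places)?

w_1 = (-2, -3, -2); ‖w_1‖ = 4.1231, so q_1 = (-0.4851, -0.7276, -0.4851).

q_1 = (-0.4851, -0.7276, -0.4851)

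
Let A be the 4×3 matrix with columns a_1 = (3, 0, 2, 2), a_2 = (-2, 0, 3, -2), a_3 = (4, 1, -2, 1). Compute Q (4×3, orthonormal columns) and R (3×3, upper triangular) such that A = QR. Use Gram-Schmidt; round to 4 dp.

q_1 = a_1/‖a_1‖ = (3, 0, 2, 2)/4.1231 = (0.7276, 0.0000, 0.4851, 0.4851).
r_{12} = q_1·a_2 = -0.9701.
u_2 = a_2 + 0.9701·q_1 = (-1.2941, 0.0000, 3.4706, -1.5294).
‖u_2‖ = 4.0073, so q_2 = (-0.3229, 0.0000, 0.8661, -0.3817).
r_{13} = q_1·a_3 = 2.4254; r_{23} = q_2·a_3 = -3.4055.
u_3 = a_3 − 2.4254·q_1 + 3.4055·q_2 = (1.1355, 1.0000, -0.2271, -1.4762).
‖u_3‖ = 2.1261, so q_3 = (0.5341, 0.4704, -0.1068, -0.6943).

Q = [[0.7276, -0.3229, 0.5341], [0.0000, 0.0000, 0.4704], [0.4851, 0.8661, -0.1068], [0.4851, -0.3817, -0.6943]], R = [[4.1231, -0.9701, 2.4254], [0.0000, 4.0073, -3.4055], [0.0000, 0.0000, 2.1261]]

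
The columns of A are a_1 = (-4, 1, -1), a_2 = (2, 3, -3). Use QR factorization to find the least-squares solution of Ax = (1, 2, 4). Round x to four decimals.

e_1 = a_1/‖a_1‖ = (-4, 1, -1)/4.2426 = (-0.9428, 0.2357, -0.2357).
r_{12} = e_1·a_2 = -0.4714.
u_2 = a_2 + 0.4714·e_1 = (1.5556, 3.1111, -3.1111).
‖u_2‖ = 4.6667, so e_2 = (0.3333, 0.6667, -0.6667).
Qᵀb = (-1.4142, -1.0000).
Back-substitute: x_2 = -1.0000/4.6667 = -0.2143.
x_1 = (-1.4142 + 0.4714·(-0.2143))/4.2426 = -0.3571.

x = (-0.3571, -0.2143)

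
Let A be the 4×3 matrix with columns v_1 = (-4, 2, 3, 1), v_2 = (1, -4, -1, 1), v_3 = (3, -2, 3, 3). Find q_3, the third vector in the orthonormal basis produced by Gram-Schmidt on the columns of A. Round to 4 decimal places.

v_1 = (-4, 2, 3, 1); ‖v_1‖ = 5.4772, so q_1 = (-0.7303, 0.3651, 0.5477, 0.1826).
q_1·v_2 = (-0.7303)·1 + 0.3651·(-4) + 0.5477·(-1) + 0.1826·1 = -2.5560.
u_2 = v_2 + 2.5560·q_1 = (-0.8667, -3.0667, 0.4000, 1.4667).
‖u_2‖ = 3.5308, so q_2 = (-0.2455, -0.8685, 0.1133, 0.4154).
q_1·v_3 = (-0.7303)·3 + 0.3651·(-2) + 0.5477·3 + 0.1826·3 = -0.7303; q_2·v_3 = (-0.2455)·3 + (-0.8685)·(-2) + 0.1133·3 + 0.4154·3 = 2.5867.
u_3 = v_3 + 0.7303·q_1 − 2.5867·q_2 = (3.1016, 0.5134, 3.1070, 2.0588).
‖u_3‖ = 4.8760, so q_3 = (0.6361, 0.1053, 0.6372, 0.4222).

q_3 = (0.6361, 0.1053, 0.6372, 0.4222)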